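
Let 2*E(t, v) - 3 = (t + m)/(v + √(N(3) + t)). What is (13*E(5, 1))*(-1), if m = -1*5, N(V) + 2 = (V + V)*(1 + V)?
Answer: -39/2 ≈ -19.500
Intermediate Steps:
N(V) = -2 + 2*V*(1 + V) (N(V) = -2 + (V + V)*(1 + V) = -2 + (2*V)*(1 + V) = -2 + 2*V*(1 + V))
m = -5
E(t, v) = 3/2 + (-5 + t)/(2*(v + √(22 + t))) (E(t, v) = 3/2 + ((t - 5)/(v + √((-2 + 2*3 + 2*3²) + t)))/2 = 3/2 + ((-5 + t)/(v + √((-2 + 6 + 2*9) + t)))/2 = 3/2 + ((-5 + t)/(v + √((-2 + 6 + 18) + t)))/2 = 3/2 + ((-5 + t)/(v + √(22 + t)))/2 = 3/2 + (-5 + t)/(2*(v + √(22 + t))))
(13*E(5, 1))*(-1) = (13*((-5 + 5 + 3*1 + 3*√(22 + 5))/(2*(1 + √(22 + 5)))))*(-1) = (13*((-5 + 5 + 3 + 3*√27)/(2*(1 + √27))))*(-1) = (13*((-5 + 5 + 3 + 3*(3*√3))/(2*(1 + 3*√3))))*(-1) = (13*((-5 + 5 + 3 + 9*√3)/(2*(1 + 3*√3))))*(-1) = (13*((3 + 9*√3)/(2*(1 + 3*√3))))*(-1) = (13*(3 + 9*√3)/(2*(1 + 3*√3)))*(-1) = -13*(3 + 9*√3)/(2*(1 + 3*√3))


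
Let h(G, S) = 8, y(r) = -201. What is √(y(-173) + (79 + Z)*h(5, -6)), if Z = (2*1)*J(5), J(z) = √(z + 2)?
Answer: √(431 + 16*√7) ≈ 21.756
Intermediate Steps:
J(z) = √(2 + z)
Z = 2*√7 (Z = (2*1)*√(2 + 5) = 2*√7 ≈ 5.2915)
√(y(-173) + (79 + Z)*h(5, -6)) = √(-201 + (79 + 2*√7)*8) = √(-201 + (632 + 16*√7)) = √(431 + 16*√7)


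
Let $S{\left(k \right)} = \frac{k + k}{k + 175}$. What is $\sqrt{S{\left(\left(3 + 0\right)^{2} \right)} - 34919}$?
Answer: $\frac{19 i \sqrt{204677}}{46} \approx 186.87 i$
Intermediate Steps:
$S{\left(k \right)} = \frac{2 k}{175 + k}$
$\sqrt{S{\left(\left(3 + 0\right)^{2} \right)} - 34919} = \sqrt{\frac{2 \left(3 + 0\right)^{2}}{175 + \left(3 + 0\right)^{2}} - 34919} = \sqrt{\frac{2 \cdot 3^{2}}{175 + 3^{2}} - 34919} = \sqrt{2 \cdot 9 \frac{1}{175 + 9} - 34919} = \sqrt{2 \cdot 9 \cdot \frac{1}{184} - 34919} = \sqrt{\frac{9}{92} - 34919} = \sqrt{- \frac{3212539}{92}} = \frac{19 i \sqrt{204677}}{46}$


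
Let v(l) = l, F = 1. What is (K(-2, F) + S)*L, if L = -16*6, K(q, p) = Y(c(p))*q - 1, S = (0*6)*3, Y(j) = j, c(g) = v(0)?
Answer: 96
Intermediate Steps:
c(g) = 0
S = 0 (S = 0*3 = 0)
K(q, p) = -1 (K(q, p) = 0*q - 1 = 0 - 1 = -1)
L = -96
(K(-2, F) + S)*L = (-1 + 0)*(-96) = -1*(-96) = 96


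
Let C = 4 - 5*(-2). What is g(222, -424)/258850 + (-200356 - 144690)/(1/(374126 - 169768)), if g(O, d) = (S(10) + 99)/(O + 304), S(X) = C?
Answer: -9600692376061586687/136155100 ≈ -7.0513e+10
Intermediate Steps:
C = 14 (C = 4 + 10 = 14)
S(X) = 14
g(O, d) = 113/(304 + O) (g(O, d) = (14 + 99)/(O + 304) = 113/(304 + O))
g(222, -424)/258850 + (-200356 - 144690)/(1/(374126 - 169768)) = (113/(304 + 222))/258850 + (-200356 - 144690)/(1/(374126 - 169768)) = (113/526)*(1/258850) - 345046/(1/204358) = (113*(1/526))*(1/258850) - 345046/1/204358 = (113/526)*(1/258850) - 345046*204358 = 113/136155100 - 70512910468 = -9600692376061586687/136155100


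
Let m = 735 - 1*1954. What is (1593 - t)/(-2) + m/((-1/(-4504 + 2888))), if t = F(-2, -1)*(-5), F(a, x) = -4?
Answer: -3941381/2 ≈ -1.9707e+6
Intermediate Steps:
m = -1219 (m = 735 - 1954 = -1219)
t = 20 (t = -4*(-5) = 20)
(1593 - t)/(-2) + m/((-1/(-4504 + 2888))) = (1593 - 1*20)/(-2) - 1219/((-1/(-4504 + 2888))) = (1593 - 20)*(-½) - 1219/((-1/(-1616))) = 1573*(-½) - 1219/((-1*(-1/1616))) = -1573/2 - 1219/1/1616 = -1573/2 - 1219*1616 = -1573/2 - 1969904 = -3941381/2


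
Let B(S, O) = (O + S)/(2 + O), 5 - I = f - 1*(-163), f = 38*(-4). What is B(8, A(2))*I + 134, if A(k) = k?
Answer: 119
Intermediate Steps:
f = -152
I = -6 (I = 5 - (-152 - 1*(-163)) = 5 - (-152 + 163) = 5 - 1*11 = 5 - 11 = -6)
B(S, O) = (O + S)/(2 + O)
B(8, A(2))*I + 134 = ((2 + 8)/(2 + 2))*(-6) + 134 = (10/4)*(-6) + 134 = ((¼)*10)*(-6) + 134 = (5/2)*(-6) + 134 = -15 + 134 = 119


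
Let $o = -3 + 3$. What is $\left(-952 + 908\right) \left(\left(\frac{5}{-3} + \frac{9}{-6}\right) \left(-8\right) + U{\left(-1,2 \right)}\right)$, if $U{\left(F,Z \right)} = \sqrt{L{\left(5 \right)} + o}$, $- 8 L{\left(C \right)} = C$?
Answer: $- \frac{3344}{3} - 11 i \sqrt{10} \approx -1114.7 - 34.785 i$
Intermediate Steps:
$o = 0$
$L{\left(C \right)} = - \frac{C}{8}$
$U{\left(F,Z \right)} = \frac{i \sqrt{10}}{4}$ ($U{\left(F,Z \right)} = \sqrt{\left(- \frac{1}{8}\right) 5 + 0} = \sqrt{- \frac{5}{8} + 0} = \sqrt{- \frac{5}{8}} = \frac{i \sqrt{10}}{4}$)
$\left(-952 + 908\right) \left(\left(\frac{5}{-3} + \frac{9}{-6}\right) \left(-8\right) + U{\left(-1,2 \right)}\right) = \left(-952 + 908\right) \left(\left(\frac{5}{-3} + \frac{9}{-6}\right) \left(-8\right) + \frac{i \sqrt{10}}{4}\right) = - 44 \left(\left(5 \left(- \frac{1}{3}\right) + 9 \left(- \frac{1}{6}\right)\right) \left(-8\right) + \frac{i \sqrt{10}}{4}\right) = - 44 \left(\left(- \frac{5}{3} - \frac{3}{2}\right) \left(-8\right) + \frac{i \sqrt{10}}{4}\right) = - 44 \left(\left(- \frac{19}{6}\right) \left(-8\right) + \frac{i \sqrt{10}}{4}\right) = - 44 \left(\frac{76}{3} + \frac{i \sqrt{10}}{4}\right) = - \frac{3344}{3} - 11 i \sqrt{10}$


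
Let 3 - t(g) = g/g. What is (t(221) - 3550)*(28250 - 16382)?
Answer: -42107664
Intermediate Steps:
t(g) = 2 (t(g) = 3 - g/g = 3 - 1*1 = 3 - 1 = 2)
(t(221) - 3550)*(28250 - 16382) = (2 - 3550)*(28250 - 16382) = -3548*11868 = -42107664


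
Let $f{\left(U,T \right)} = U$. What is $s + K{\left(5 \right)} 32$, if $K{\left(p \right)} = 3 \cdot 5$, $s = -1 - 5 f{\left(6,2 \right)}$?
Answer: $449$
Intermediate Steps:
$s = -31$ ($s = -1 - 30 = -31$)
$K{\left(p \right)} = 15$
$s + K{\left(5 \right)} 32 = -31 + 15 \cdot 32 = -31 + 480 = 449$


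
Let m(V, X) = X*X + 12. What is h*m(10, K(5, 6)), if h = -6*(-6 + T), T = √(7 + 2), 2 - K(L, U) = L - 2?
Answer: 234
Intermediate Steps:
K(L, U) = 4 - L (K(L, U) = 2 - (L - 2) = 2 - (-2 + L) = 2 + (2 - L) = 4 - L)
T = 3 (T = √9 = 3)
m(V, X) = 12 + X² (m(V, X) = X² + 12 = 12 + X²)
h = 18 (h = -6*(-6 + 3) = -6*(-3) = 18)
h*m(10, K(5, 6)) = 18*(12 + (4 - 1*5)²) = 18*(12 + (4 - 5)²) = 18*(12 + (-1)²) = 18*(12 + 1) = 18*13 = 234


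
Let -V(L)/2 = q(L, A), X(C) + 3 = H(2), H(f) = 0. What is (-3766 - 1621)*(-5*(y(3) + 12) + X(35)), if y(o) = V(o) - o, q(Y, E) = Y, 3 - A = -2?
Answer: 96966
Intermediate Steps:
X(C) = -3 (X(C) = -3 + 0 = -3)
A = 5 (A = 3 - 1*(-2) = 3 + 2 = 5)
V(L) = -2*L
y(o) = -3*o (y(o) = -2*o - o = -3*o)
(-3766 - 1621)*(-5*(y(3) + 12) + X(35)) = (-3766 - 1621)*(-5*(-3*3 + 12) - 3) = -5387*(-5*(-9 + 12) - 3) = -5387*(-5*3 - 3) = -5387*(-15 - 3) = -5387*(-18) = 96966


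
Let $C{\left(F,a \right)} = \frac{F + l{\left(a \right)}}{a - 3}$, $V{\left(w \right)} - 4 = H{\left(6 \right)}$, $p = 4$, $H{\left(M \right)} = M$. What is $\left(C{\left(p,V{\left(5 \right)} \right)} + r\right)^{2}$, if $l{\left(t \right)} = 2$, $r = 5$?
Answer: $\frac{1681}{49} \approx 34.306$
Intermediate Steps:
$V{\left(w \right)} = 10$ ($V{\left(w \right)} = 4 + 6 = 10$)
$C{\left(F,a \right)} = \frac{2 + F}{-3 + a}$ ($C{\left(F,a \right)} = \frac{F + 2}{a - 3} = \frac{2 + F}{-3 + a}$)
$\left(C{\left(p,V{\left(5 \right)} \right)} + r\right)^{2} = \left(\frac{2 + 4}{-3 + 10} + 5\right)^{2} = \left(\frac{1}{7} \cdot 6 + 5\right)^{2} = \left(\frac{6}{7} + 5\right)^{2} = \left(\frac{41}{7}\right)^{2} = \frac{1681}{49}$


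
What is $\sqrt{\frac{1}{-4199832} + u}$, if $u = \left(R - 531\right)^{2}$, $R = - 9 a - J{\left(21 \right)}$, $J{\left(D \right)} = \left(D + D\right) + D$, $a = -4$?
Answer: $\frac{\sqrt{152556154775192714}}{699972} \approx 558.0$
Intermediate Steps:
$J{\left(D \right)} = 3 D$ ($J{\left(D \right)} = 2 D + D = 3 D$)
$R = -27$ ($R = \left(-9\right) \left(-4\right) - 3 \cdot 21 = 36 - 63 = -27$)
$u = 311364$ ($u = \left(-27 - 531\right)^{2} = \left(-558\right)^{2} = 311364$)
$\sqrt{\frac{1}{-4199832} + u} = \sqrt{\frac{1}{-4199832} + 311364} = \sqrt{- \frac{1}{4199832} + 311364} = \sqrt{\frac{1307676490847}{4199832}} = \frac{\sqrt{152556154775192714}}{699972}$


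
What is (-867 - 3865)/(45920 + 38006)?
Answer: -2366/41963 ≈ -0.056383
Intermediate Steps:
(-867 - 3865)/(45920 + 38006) = -4732/83926 = -4732*1/83926 = -2366/41963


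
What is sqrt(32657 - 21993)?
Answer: 2*sqrt(2666) ≈ 103.27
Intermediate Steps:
sqrt(32657 - 21993) = sqrt(10664) = 2*sqrt(2666)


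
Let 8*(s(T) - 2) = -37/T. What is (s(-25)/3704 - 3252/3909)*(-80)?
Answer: 802457789/12065780 ≈ 66.507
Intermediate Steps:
s(T) = 2 - 37/(8*T) (s(T) = 2 + (-37/T)/8 = 2 - 37/(8*T))
(s(-25)/3704 - 3252/3909)*(-80) = ((2 - 37/8/(-25))/3704 - 3252/3909)*(-80) = ((2 - 37/8*(-1/25))*(1/3704) - 3252*1/3909)*(-80) = ((2 + 37/200)*(1/3704) - 1084/1303)*(-80) = ((437/200)*(1/3704) - 1084/1303)*(-80) = (437/740800 - 1084/1303)*(-80) = -802457789/965262400*(-80) = 802457789/12065780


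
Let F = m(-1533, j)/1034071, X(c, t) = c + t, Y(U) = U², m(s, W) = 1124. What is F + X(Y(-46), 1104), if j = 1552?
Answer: 3329709744/1034071 ≈ 3220.0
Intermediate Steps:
F = 1124/1034071 ≈ 0.0010870
F + X(Y(-46), 1104) = 1124/1034071 + ((-46)² + 1104) = 1124/1034071 + (2116 + 1104) = 1124/1034071 + 3220 = 3329709744/1034071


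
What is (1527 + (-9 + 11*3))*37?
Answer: 57387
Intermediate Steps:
(1527 + (-9 + 11*3))*37 = (1527 + (-9 + 33))*37 = (1527 + 24)*37 = 1551*37 = 57387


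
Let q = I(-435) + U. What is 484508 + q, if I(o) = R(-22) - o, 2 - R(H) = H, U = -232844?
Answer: 252123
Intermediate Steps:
R(H) = 2 - H
I(o) = 24 - o (I(o) = (2 - 1*(-22)) - o = (2 + 22) - o = 24 - o)
q = -232385 (q = (24 - 1*(-435)) - 232844 = (24 + 435) - 232844 = 459 - 232844 = -232385)
484508 + q = 484508 - 232385 = 252123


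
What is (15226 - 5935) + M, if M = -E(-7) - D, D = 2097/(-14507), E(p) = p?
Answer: 134888183/14507 ≈ 9298.1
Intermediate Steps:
D = -2097/14507 (D = 2097*(-1/14507) = -2097/14507 ≈ -0.14455)
M = 103646/14507 (M = -1*(-7) - 1*(-2097/14507) = 7 + 2097/14507 = 103646/14507 ≈ 7.1446)
(15226 - 5935) + M = (15226 - 5935) + 103646/14507 = 9291 + 103646/14507 = 134888183/14507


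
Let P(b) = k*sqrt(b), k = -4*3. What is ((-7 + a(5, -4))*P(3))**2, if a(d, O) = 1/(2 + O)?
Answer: 24300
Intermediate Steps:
k = -12
P(b) = -12*sqrt(b)
((-7 + a(5, -4))*P(3))**2 = ((-7 + 1/(2 - 4))*(-12*sqrt(3)))**2 = ((-7 + 1/(-2))*(-12*sqrt(3)))**2 = ((-7 - 1/2)*(-12*sqrt(3)))**2 = (-(-90)*sqrt(3))**2 = (90*sqrt(3))**2 = 24300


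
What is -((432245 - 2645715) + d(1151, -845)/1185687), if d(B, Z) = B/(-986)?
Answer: 2587739847436691/1169087382 ≈ 2.2135e+6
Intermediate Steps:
d(B, Z) = -B/986 (d(B, Z) = B*(-1/986) = -B/986)
-((432245 - 2645715) + d(1151, -845)/1185687) = -((432245 - 2645715) - 1/986*1151/1185687) = -(-2213470 - 1151/986*1/1185687) = -(-2213470 - 1151/1169087382) = -1*(-2587739847436691/1169087382) = 2587739847436691/1169087382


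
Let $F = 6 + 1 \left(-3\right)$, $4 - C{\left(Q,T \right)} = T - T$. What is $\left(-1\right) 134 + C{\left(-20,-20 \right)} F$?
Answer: $-122$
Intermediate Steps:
$C{\left(Q,T \right)} = 4$ ($C{\left(Q,T \right)} = 4 - \left(T - T\right) = 4 - 0 = 4 + 0 = 4$)
$F = 3$ ($F = 6 - 3 = 3$)
$\left(-1\right) 134 + C{\left(-20,-20 \right)} F = \left(-1\right) 134 + 4 \cdot 3 = -134 + 12 = -122$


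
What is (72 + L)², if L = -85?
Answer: 169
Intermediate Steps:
(72 + L)² = (72 - 85)² = (-13)² = 169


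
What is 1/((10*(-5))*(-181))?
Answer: 1/9050 ≈ 0.00011050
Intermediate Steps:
1/((10*(-5))*(-181)) = 1/(-50*(-181)) = 1/9050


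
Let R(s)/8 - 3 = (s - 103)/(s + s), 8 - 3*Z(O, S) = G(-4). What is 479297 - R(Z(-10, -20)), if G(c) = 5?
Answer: 479681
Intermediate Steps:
Z(O, S) = 1 (Z(O, S) = 8/3 - ⅓*5 = 8/3 - 5/3 = 1)
R(s) = 24 + 4*(-103 + s)/s (R(s) = 24 + 8*((s - 103)/(s + s)) = 24 + 8*((-103 + s)/((2*s))) = 24 + 8*((-103 + s)*(1/(2*s))) = 24 + 8*((-103 + s)/(2*s)) = 24 + 4*(-103 + s)/s)
479297 - R(Z(-10, -20)) = 479297 - (28 - 412/1) = 479297 - (28 - 412*1) = 479297 - (28 - 412) = 479297 - 1*(-384) = 479297 + 384 = 479681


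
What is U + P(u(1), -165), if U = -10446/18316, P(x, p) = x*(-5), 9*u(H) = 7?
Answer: -367537/82422 ≈ -4.4592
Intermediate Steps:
u(H) = 7/9 (u(H) = (1/9)*7 = 7/9)
P(x, p) = -5*x
U = -5223/9158 (U = -10446*1/18316 = -5223/9158 ≈ -0.57032)
U + P(u(1), -165) = -5223/9158 - 5*7/9 = -5223/9158 - 35/9 = -367537/82422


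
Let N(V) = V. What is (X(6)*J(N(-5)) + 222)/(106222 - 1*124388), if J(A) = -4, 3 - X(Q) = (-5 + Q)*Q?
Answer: -117/9083 ≈ -0.012881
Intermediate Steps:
X(Q) = 3 - Q*(-5 + Q) (X(Q) = 3 - (-5 + Q)*Q = 3 - Q*(-5 + Q))
(X(6)*J(N(-5)) + 222)/(106222 - 1*124388) = ((3 - 1*6² + 5*6)*(-4) + 222)/(106222 - 1*124388) = ((3 - 1*36 + 30)*(-4) + 222)/(106222 - 124388) = ((3 - 36 + 30)*(-4) + 222)/(-18166) = (-3*(-4) + 222)*(-1/18166) = (12 + 222)*(-1/18166) = 234*(-1/18166) = -117/9083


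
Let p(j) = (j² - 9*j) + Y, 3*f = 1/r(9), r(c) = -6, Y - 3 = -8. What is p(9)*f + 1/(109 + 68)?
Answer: 301/1062 ≈ 0.28343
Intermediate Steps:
Y = -5 (Y = 3 - 8 = -5)
f = -1/18 (f = (⅓)/(-6) = (⅓)*(-⅙) = -1/18 ≈ -0.055556)
p(j) = -5 + j² - 9*j (p(j) = (j² - 9*j) - 5 = -5 + j² - 9*j)
p(9)*f + 1/(109 + 68) = (-5 + 9² - 9*9)*(-1/18) + 1/(109 + 68) = (-5 + 81 - 81)*(-1/18) + 1/177 = -5*(-1/18) + 1/177 = 5/18 + 1/177 = 301/1062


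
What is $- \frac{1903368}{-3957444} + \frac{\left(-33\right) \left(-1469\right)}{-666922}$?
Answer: $\frac{89796081709}{219942205614} \approx 0.40827$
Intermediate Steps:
$- \frac{1903368}{-3957444} + \frac{\left(-33\right) \left(-1469\right)}{-666922} = \left(-1903368\right) \left(- \frac{1}{3957444}\right) + 48477 \left(- \frac{1}{666922}\right) = \frac{158614}{329787} - \frac{48477}{666922} = \frac{89796081709}{219942205614}$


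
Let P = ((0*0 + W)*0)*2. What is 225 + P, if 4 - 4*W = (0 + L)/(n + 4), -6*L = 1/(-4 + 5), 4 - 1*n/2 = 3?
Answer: 225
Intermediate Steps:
n = 2 (n = 8 - 2*3 = 8 - 6 = 2)
L = -⅙ (L = -1/(6*(-4 + 5)) = -⅙/1 = -⅙*1 = -⅙ ≈ -0.16667)
W = 145/144 (W = 1 - (0 - ⅙)/(4*(2 + 4)) = 1 - (-1)/(24*6) = 1 - ¼*(-1/36) = 1 + 1/144 = 145/144 ≈ 1.0069)
P = 0 (P = ((0*0 + 145/144)*0)*2 = ((0 + 145/144)*0)*2 = ((145/144)*0)*2 = 0*2 = 0)
225 + P = 225 + 0 = 225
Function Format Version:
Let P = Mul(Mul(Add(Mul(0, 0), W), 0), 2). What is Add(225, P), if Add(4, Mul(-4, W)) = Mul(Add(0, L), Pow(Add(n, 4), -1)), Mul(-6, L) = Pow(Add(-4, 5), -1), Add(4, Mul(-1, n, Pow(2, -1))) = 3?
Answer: 225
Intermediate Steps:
n = 2 (n = Add(8, Mul(-2, 3)) = Add(8, -6) = 2)
L = Rational(-1, 6) (L = Mul(Rational(-1, 6), Pow(Add(-4, 5), -1)) = Mul(Rational(-1, 6), Pow(1, -1)) = Mul(Rational(-1, 6), 1) = Rational(-1, 6) ≈ -0.16667)
W = Rational(145, 144) (W = Add(1, Mul(Rational(-1, 4), Mul(Add(0, Rational(-1, 6)), Pow(Add(2, 4), -1)))) = Add(1, Mul(Rational(-1, 4), Mul(Rational(-1, 6), Pow(6, -1)))) = Add(1, Mul(Rational(-1, 4), Mul(Rational(-1, 6), Rational(1, 6)))) = Add(1, Mul(Rational(-1, 4), Rational(-1, 36))) = Add(1, Rational(1, 144)) = Rational(145, 144) ≈ 1.0069)
P = 0 (P = Mul(Mul(Add(Mul(0, 0), Rational(145, 144)), 0), 2) = Mul(Mul(Add(0, Rational(145, 144)), 0), 2) = Mul(Mul(Rational(145, 144), 0), 2) = Mul(0, 2) = 0)
Add(225, P) = Add(225, 0) = 225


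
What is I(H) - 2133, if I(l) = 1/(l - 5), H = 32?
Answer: -57590/27 ≈ -2133.0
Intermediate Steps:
I(l) = 1/(-5 + l)
I(H) - 2133 = 1/(-5 + 32) - 2133 = 1/27 - 2133 = -57590/27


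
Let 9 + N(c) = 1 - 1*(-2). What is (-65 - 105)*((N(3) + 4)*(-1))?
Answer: -340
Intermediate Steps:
N(c) = -6 (N(c) = -9 + (1 - 1*(-2)) = -9 + (1 + 2) = -9 + 3 = -6)
(-65 - 105)*((N(3) + 4)*(-1)) = (-65 - 105)*((-6 + 4)*(-1)) = -(-340)*(-1) = -170*2 = -340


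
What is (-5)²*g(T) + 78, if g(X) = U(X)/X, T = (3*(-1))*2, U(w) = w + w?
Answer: 128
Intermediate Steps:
U(w) = 2*w
T = -6 (T = -3*2 = -6)
g(X) = 2 (g(X) = (2*X)/X = 2)
(-5)²*g(T) + 78 = (-5)²*2 + 78 = 25*2 + 78 = 50 + 78 = 128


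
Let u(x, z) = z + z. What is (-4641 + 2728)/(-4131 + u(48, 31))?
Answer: 1913/4069 ≈ 0.47014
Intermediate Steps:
u(x, z) = 2*z
(-4641 + 2728)/(-4131 + u(48, 31)) = (-4641 + 2728)/(-4131 + 2*31) = -1913/(-4131 + 62) = -1913/(-4069) = -1913*(-1/4069) = 1913/4069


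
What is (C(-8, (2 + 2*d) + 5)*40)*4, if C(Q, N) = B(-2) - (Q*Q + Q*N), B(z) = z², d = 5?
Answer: 12160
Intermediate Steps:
C(Q, N) = 4 - Q² - N*Q (C(Q, N) = (-2)² - (Q*Q + Q*N) = 4 - (Q² + N*Q) = 4 + (-Q² - N*Q) = 4 - Q² - N*Q)
(C(-8, (2 + 2*d) + 5)*40)*4 = ((4 - 1*(-8)² - 1*((2 + 2*5) + 5)*(-8))*40)*4 = ((4 - 1*64 - 1*((2 + 10) + 5)*(-8))*40)*4 = ((4 - 64 - 1*(12 + 5)*(-8))*40)*4 = ((4 - 64 - 1*17*(-8))*40)*4 = ((4 - 64 + 136)*40)*4 = (76*40)*4 = 3040*4 = 12160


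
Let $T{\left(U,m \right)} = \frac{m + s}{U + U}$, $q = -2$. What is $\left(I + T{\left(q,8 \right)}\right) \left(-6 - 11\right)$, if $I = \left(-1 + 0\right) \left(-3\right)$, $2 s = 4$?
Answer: $- \frac{17}{2} \approx -8.5$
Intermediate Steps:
$s = 2$ ($s = \frac{1}{2} \cdot 4 = 2$)
$T{\left(U,m \right)} = \frac{2 + m}{2 U}$ ($T{\left(U,m \right)} = \frac{m + 2}{U + U} = \frac{2 + m}{2 U}$)
$I = 3$ ($I = \left(-1\right) \left(-3\right) = 3$)
$\left(I + T{\left(q,8 \right)}\right) \left(-6 - 11\right) = \left(3 + \frac{2 + 8}{2 \left(-2\right)}\right) \left(-6 - 11\right) = \left(3 + \frac{1}{2} \left(- \frac{1}{2}\right) 10\right) \left(-6 - 11\right) = \left(3 - \frac{5}{2}\right) \left(-17\right) = \frac{1}{2} \left(-17\right) = - \frac{17}{2}$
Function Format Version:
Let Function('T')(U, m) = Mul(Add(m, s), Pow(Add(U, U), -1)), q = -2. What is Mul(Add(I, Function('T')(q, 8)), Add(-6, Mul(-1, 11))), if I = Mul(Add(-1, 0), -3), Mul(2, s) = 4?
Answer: Rational(-17, 2) ≈ -8.5000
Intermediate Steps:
s = 2 (s = Mul(Rational(1, 2), 4) = 2)
Function('T')(U, m) = Mul(Rational(1, 2), Pow(U, -1), Add(2, m)) (Function('T')(U, m) = Mul(Add(m, 2), Pow(Add(U, U), -1)) = Mul(Add(2, m), Pow(Mul(2, U), -1)) = Mul(Add(2, m), Mul(Rational(1, 2), Pow(U, -1))) = Mul(Rational(1, 2), Pow(U, -1), Add(2, m)))
I = 3 (I = Mul(-1, -3) = 3)
Mul(Add(I, Function('T')(q, 8)), Add(-6, Mul(-1, 11))) = Mul(Add(3, Mul(Rational(1, 2), Pow(-2, -1), Add(2, 8))), Add(-6, Mul(-1, 11))) = Mul(Add(3, Mul(Rational(1, 2), Rational(-1, 2), 10)), Add(-6, -11)) = Mul(Add(3, Rational(-5, 2)), -17) = Mul(Rational(1, 2), -17) = Rational(-17, 2)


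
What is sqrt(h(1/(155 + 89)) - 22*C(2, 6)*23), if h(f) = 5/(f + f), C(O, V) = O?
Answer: I*sqrt(402) ≈ 20.05*I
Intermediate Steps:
h(f) = 5/(2*f)
sqrt(h(1/(155 + 89)) - 22*C(2, 6)*23) = sqrt(5/(2*(1/(155 + 89))) - 22*2*23) = sqrt(5/(2*(1/244)) - 44*23) = sqrt(5/(2*(1/244)) - 1012) = sqrt((5/2)*244 - 1012) = sqrt(610 - 1012) = sqrt(-402) = I*sqrt(402)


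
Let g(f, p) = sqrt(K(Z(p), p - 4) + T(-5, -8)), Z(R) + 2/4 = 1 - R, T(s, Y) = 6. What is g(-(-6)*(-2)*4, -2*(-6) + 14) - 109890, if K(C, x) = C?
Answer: -109890 + I*sqrt(78)/2 ≈ -1.0989e+5 + 4.4159*I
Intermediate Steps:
Z(R) = 1/2 - R (Z(R) = -1/2 + (1 - R) = 1/2 - R)
g(f, p) = sqrt(13/2 - p) (g(f, p) = sqrt((1/2 - p) + 6) = sqrt(13/2 - p))
g(-(-6)*(-2)*4, -2*(-6) + 14) - 109890 = sqrt(26 - 4*(-2*(-6) + 14))/2 - 109890 = sqrt(26 - 4*(12 + 14))/2 - 109890 = sqrt(26 - 4*26)/2 - 109890 = sqrt(26 - 104)/2 - 109890 = sqrt(-78)/2 - 109890 = (I*sqrt(78))/2 - 109890 = I*sqrt(78)/2 - 109890 = -109890 + I*sqrt(78)/2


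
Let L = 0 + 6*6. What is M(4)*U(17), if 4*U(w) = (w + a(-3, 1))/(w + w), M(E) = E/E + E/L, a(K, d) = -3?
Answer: 35/306 ≈ 0.11438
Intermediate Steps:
L = 36 (L = 0 + 36 = 36)
M(E) = 1 + E/36 (M(E) = E/E + E/36 = 1 + E*(1/36) = 1 + E/36)
U(w) = (-3 + w)/(8*w) (U(w) = ((w - 3)/(w + w))/4 = ((-3 + w)/((2*w)))/4 = ((-3 + w)*(1/(2*w)))/4 = ((-3 + w)/(2*w))/4 = (-3 + w)/(8*w))
M(4)*U(17) = (1 + (1/36)*4)*((⅛)*(-3 + 17)/17) = (1 + ⅑)*((⅛)*(1/17)*14) = (10/9)*(7/68) = 35/306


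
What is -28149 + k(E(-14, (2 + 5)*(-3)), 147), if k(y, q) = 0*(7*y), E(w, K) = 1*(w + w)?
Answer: -28149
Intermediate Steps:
E(w, K) = 2*w (E(w, K) = 1*(2*w) = 2*w)
k(y, q) = 0
-28149 + k(E(-14, (2 + 5)*(-3)), 147) = -28149 + 0 = -28149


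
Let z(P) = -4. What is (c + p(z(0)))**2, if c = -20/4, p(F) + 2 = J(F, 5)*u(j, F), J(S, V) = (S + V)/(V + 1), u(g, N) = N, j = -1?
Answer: 529/9 ≈ 58.778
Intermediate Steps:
J(S, V) = (S + V)/(1 + V)
p(F) = -2 + F*(5/6 + F/6) (p(F) = -2 + ((F + 5)/(1 + 5))*F = -2 + ((5 + F)/6)*F = -2 + (5/6 + F/6)*F = -2 + F*(5/6 + F/6))
c = -5 (c = -20*1/4 = -5)
(c + p(z(0)))**2 = (-5 + (-2 + (1/6)*(-4)*(5 - 4)))**2 = (-5 + (-2 + (1/6)*(-4)*1))**2 = (-5 + (-2 - 2/3))**2 = (-5 - 8/3)**2 = (-23/3)**2 = 529/9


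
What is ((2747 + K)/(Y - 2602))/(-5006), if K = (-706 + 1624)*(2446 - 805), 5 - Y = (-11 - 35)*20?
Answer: 1509185/8395062 ≈ 0.17977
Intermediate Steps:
Y = 925 (Y = 5 - (-11 - 35)*20 = 5 - (-46)*20 = 5 - 1*(-920) = 5 + 920 = 925)
K = 1506438 (K = 918*1641 = 1506438)
((2747 + K)/(Y - 2602))/(-5006) = ((2747 + 1506438)/(925 - 2602))/(-5006) = (1509185/(-1677))*(-1/5006) = (1509185*(-1/1677))*(-1/5006) = -1509185/1677*(-1/5006) = 1509185/8395062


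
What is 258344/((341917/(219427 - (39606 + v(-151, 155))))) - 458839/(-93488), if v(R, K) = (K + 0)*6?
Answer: 4320743742980315/31965136496 ≈ 1.3517e+5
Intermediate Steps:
v(R, K) = 6*K (v(R, K) = K*6 = 6*K)
258344/((341917/(219427 - (39606 + v(-151, 155))))) - 458839/(-93488) = 258344/((341917/(219427 - (39606 + 6*155)))) - 458839/(-93488) = 258344/((341917/(219427 - (39606 + 930)))) - 458839*(-1/93488) = 258344/((341917/(219427 - 1*40536))) + 458839/93488 = 258344/((341917/(219427 - 40536))) + 458839/93488 = 258344/((341917/178891)) + 458839/93488 = 258344/((341917*(1/178891))) + 458839/93488 = 258344/(341917/178891) + 458839/93488 = 258344*(178891/341917) + 458839/93488 = 46215416504/341917 + 458839/93488 = 4320743742980315/31965136496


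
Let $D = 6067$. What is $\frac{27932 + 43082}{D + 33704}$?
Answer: $\frac{71014}{39771} \approx 1.7856$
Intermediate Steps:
$\frac{27932 + 43082}{D + 33704} = \frac{27932 + 43082}{6067 + 33704} = \frac{71014}{39771}$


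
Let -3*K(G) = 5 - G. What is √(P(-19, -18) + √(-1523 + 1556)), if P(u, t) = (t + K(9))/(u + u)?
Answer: √(1425 + 3249*√33)/57 ≈ 2.4866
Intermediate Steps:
K(G) = -5/3 + G/3 (K(G) = -(5 - G)/3 = -5/3 + G/3)
P(u, t) = (4/3 + t)/(2*u) (P(u, t) = (t + (-5/3 + (⅓)*9))/(u + u) = (t + (-5/3 + 3))/((2*u)) = (t + 4/3)*(1/(2*u)) = (4/3 + t)*(1/(2*u)) = (4/3 + t)/(2*u))
√(P(-19, -18) + √(-1523 + 1556)) = √((⅙)*(4 + 3*(-18))/(-19) + √(-1523 + 1556)) = √((⅙)*(-1/19)*(4 - 54) + √33) = √((⅙)*(-1/19)*(-50) + √33) = √(25/57 + √33)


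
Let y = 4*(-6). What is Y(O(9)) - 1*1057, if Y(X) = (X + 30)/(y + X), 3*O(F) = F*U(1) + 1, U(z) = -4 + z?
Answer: -51825/49 ≈ -1057.7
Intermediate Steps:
O(F) = 1/3 - F (O(F) = (F*(-4 + 1) + 1)/3 = (F*(-3) + 1)/3 = (-3*F + 1)/3 = (1 - 3*F)/3 = 1/3 - F)
y = -24
Y(X) = (30 + X)/(-24 + X) (Y(X) = (X + 30)/(-24 + X) = (30 + X)/(-24 + X))
Y(O(9)) - 1*1057 = (30 + (1/3 - 1*9))/(-24 + (1/3 - 1*9)) - 1*1057 = (30 + (1/3 - 9))/(-24 + (1/3 - 9)) - 1057 = (30 - 26/3)/(-24 - 26/3) - 1057 = (64/3)/(-98/3) - 1057 = -3/98*64/3 - 1057 = -32/49 - 1057 = -51825/49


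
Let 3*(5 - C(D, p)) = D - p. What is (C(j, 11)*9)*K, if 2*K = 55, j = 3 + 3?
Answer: 1650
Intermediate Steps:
j = 6
C(D, p) = 5 - D/3 + p/3 (C(D, p) = 5 - (D - p)/3 = 5 + (-D/3 + p/3) = 5 - D/3 + p/3)
K = 55/2 (K = (1/2)*55 = 55/2 ≈ 27.500)
(C(j, 11)*9)*K = ((5 - 1/3*6 + (1/3)*11)*9)*(55/2) = ((5 - 2 + 11/3)*9)*(55/2) = ((20/3)*9)*(55/2) = 60*(55/2) = 1650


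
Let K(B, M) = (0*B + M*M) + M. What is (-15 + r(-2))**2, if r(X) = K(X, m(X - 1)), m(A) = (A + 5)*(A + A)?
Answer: 13689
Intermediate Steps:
m(A) = 2*A*(5 + A) (m(A) = (5 + A)*(2*A) = 2*A*(5 + A))
K(B, M) = M + M**2 (K(B, M) = (0 + M**2) + M = M**2 + M = M + M**2)
r(X) = 2*(1 + 2*(-1 + X)*(4 + X))*(-1 + X)*(4 + X) (r(X) = (2*(X - 1)*(5 + (X - 1)))*(1 + 2*(X - 1)*(5 + (X - 1))) = (2*(-1 + X)*(5 + (-1 + X)))*(1 + 2*(-1 + X)*(5 + (-1 + X))) = (2*(-1 + X)*(4 + X))*(1 + 2*(-1 + X)*(4 + X)) = 2*(1 + 2*(-1 + X)*(4 + X))*(-1 + X)*(4 + X))
(-15 + r(-2))**2 = (-15 + 2*(1 + 2*(-1 - 2)*(4 - 2))*(-1 - 2)*(4 - 2))**2 = (-15 + 2*(1 + 2*(-3)*2)*(-3)*2)**2 = (-15 + 2*(1 - 12)*(-3)*2)**2 = (-15 + 2*(-11)*(-3)*2)**2 = (-15 + 132)**2 = 117**2 = 13689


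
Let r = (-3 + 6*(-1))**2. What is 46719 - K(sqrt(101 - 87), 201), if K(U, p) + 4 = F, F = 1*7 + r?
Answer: 46635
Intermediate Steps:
r = 81 (r = (-3 - 6)**2 = (-9)**2 = 81)
F = 88 (F = 1*7 + 81 = 7 + 81 = 88)
K(U, p) = 84 (K(U, p) = -4 + 88 = 84)
46719 - K(sqrt(101 - 87), 201) = 46719 - 1*84 = 46719 - 84 = 46635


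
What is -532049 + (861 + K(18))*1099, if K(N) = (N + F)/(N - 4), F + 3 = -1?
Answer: 415289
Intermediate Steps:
F = -4 (F = -3 - 1 = -4)
K(N) = 1 (K(N) = (N - 4)/(N - 4) = (-4 + N)/(-4 + N) = 1)
-532049 + (861 + K(18))*1099 = -532049 + (861 + 1)*1099 = -532049 + 862*1099 = -532049 + 947338 = 415289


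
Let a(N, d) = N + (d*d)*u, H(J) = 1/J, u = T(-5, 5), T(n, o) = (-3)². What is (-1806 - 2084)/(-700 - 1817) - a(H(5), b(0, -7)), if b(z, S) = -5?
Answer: -2814692/12585 ≈ -223.65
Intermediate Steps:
T(n, o) = 9
u = 9
a(N, d) = N + 9*d² (a(N, d) = N + (d*d)*9 = N + d²*9 = N + 9*d²)
(-1806 - 2084)/(-700 - 1817) - a(H(5), b(0, -7)) = (-1806 - 2084)/(-700 - 1817) - (1/5 + 9*(-5)²) = -3890/(-2517) - (⅕ + 9*25) = -3890*(-1/2517) - (⅕ + 225) = 3890/2517 - 1*1126/5 = 3890/2517 - 1126/5 = -2814692/12585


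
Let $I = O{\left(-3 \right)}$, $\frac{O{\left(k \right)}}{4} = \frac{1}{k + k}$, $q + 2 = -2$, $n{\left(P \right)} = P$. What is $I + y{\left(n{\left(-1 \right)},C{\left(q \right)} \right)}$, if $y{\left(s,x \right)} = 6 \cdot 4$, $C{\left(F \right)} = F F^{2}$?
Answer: $\frac{70}{3} \approx 23.333$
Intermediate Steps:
$q = -4$ ($q = -2 - 2 = -4$)
$C{\left(F \right)} = F^{3}$
$y{\left(s,x \right)} = 24$
$O{\left(k \right)} = \frac{2}{k}$ ($O{\left(k \right)} = \frac{4}{k + k} = \frac{4}{2 k} = 4 \frac{1}{2 k} = \frac{2}{k}$)
$I = - \frac{2}{3}$ ($I = \frac{2}{-3} = 2 \left(- \frac{1}{3}\right) = - \frac{2}{3} \approx -0.66667$)
$I + y{\left(n{\left(-1 \right)},C{\left(q \right)} \right)} = - \frac{2}{3} + 24 = \frac{70}{3}$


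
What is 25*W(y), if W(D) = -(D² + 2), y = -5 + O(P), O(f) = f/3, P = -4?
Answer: -9475/9 ≈ -1052.8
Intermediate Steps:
O(f) = f/3 (O(f) = f*(⅓) = f/3)
y = -19/3 (y = -5 + (⅓)*(-4) = -5 - 4/3 = -19/3 ≈ -6.3333)
W(D) = -2 - D² (W(D) = -(2 + D²) = -2 - D²)
25*W(y) = 25*(-2 - (-19/3)²) = 25*(-2 - 1*361/9) = 25*(-2 - 361/9) = 25*(-379/9) = -9475/9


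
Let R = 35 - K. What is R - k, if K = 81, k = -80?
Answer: 34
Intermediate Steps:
R = -46 (R = 35 - 1*81 = 35 - 81 = -46)
R - k = -46 - 1*(-80) = -46 + 80 = 34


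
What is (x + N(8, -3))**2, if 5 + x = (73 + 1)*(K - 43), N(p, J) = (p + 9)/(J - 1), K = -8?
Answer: 229007689/16 ≈ 1.4313e+7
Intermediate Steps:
N(p, J) = (9 + p)/(-1 + J)
x = -3779 (x = -5 + (73 + 1)*(-8 - 43) = -5 + 74*(-51) = -5 - 3774 = -3779)
(x + N(8, -3))**2 = (-3779 + (9 + 8)/(-1 - 3))**2 = (-3779 + 17/(-4))**2 = (-3779 - 1/4*17)**2 = (-3779 - 17/4)**2 = (-15133/4)**2 = 229007689/16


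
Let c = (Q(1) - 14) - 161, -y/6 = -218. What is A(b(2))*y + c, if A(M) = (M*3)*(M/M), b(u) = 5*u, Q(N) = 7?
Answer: 39072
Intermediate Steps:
y = 1308 (y = -6*(-218) = 1308)
c = -168 (c = (7 - 14) - 161 = -7 - 161 = -168)
A(M) = 3*M (A(M) = (3*M)*1 = 3*M)
A(b(2))*y + c = (3*(5*2))*1308 - 168 = (3*10)*1308 - 168 = 30*1308 - 168 = 39240 - 168 = 39072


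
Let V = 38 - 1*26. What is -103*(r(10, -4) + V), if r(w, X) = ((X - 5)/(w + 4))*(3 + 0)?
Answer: -14523/14 ≈ -1037.4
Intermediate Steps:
r(w, X) = 3*(-5 + X)/(4 + w) (r(w, X) = ((-5 + X)/(4 + w))*3 = 3*(-5 + X)/(4 + w))
V = 12 (V = 38 - 26 = 12)
-103*(r(10, -4) + V) = -103*(3*(-5 - 4)/(4 + 10) + 12) = -103*(3*(-9)/14 + 12) = -103*(3*(1/14)*(-9) + 12) = -103*(-27/14 + 12) = -103*141/14 = -14523/14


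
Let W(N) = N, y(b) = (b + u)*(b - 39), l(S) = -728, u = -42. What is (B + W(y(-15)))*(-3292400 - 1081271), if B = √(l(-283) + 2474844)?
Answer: -13462159338 - 8747342*√618529 ≈ -2.0342e+10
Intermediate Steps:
B = 2*√618529 (B = √(-728 + 2474844) = √2474116 = 2*√618529 ≈ 1572.9)
y(b) = (-42 + b)*(-39 + b) (y(b) = (b - 42)*(b - 39) = (-42 + b)*(-39 + b))
(B + W(y(-15)))*(-3292400 - 1081271) = (2*√618529 + (1638 + (-15)² - 81*(-15)))*(-3292400 - 1081271) = (2*√618529 + (1638 + 225 + 1215))*(-4373671) = (2*√618529 + 3078)*(-4373671) = (3078 + 2*√618529)*(-4373671) = -13462159338 - 8747342*√618529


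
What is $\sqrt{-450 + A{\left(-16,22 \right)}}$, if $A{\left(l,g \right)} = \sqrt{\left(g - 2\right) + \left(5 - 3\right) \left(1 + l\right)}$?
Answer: $\sqrt{-450 + i \sqrt{10}} \approx 0.07454 + 21.213 i$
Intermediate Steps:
$A{\left(l,g \right)} = \sqrt{g + 2 l}$ ($A{\left(l,g \right)} = \sqrt{\left(g - 2\right) + 2 \left(1 + l\right)} = \sqrt{\left(-2 + g\right) + \left(2 + 2 l\right)} = \sqrt{g + 2 l}$)
$\sqrt{-450 + A{\left(-16,22 \right)}} = \sqrt{-450 + \sqrt{22 + 2 \left(-16\right)}} = \sqrt{-450 + \sqrt{22 - 32}} = \sqrt{-450 + \sqrt{-10}} = \sqrt{-450 + i \sqrt{10}}$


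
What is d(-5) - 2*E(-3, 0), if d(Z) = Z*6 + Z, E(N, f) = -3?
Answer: -29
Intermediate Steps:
d(Z) = 7*Z (d(Z) = 6*Z + Z = 7*Z)
d(-5) - 2*E(-3, 0) = 7*(-5) - 2*(-3) = -35 + 6 = -29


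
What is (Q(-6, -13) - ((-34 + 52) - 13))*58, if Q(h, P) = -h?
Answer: 58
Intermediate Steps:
(Q(-6, -13) - ((-34 + 52) - 13))*58 = (-1*(-6) - ((-34 + 52) - 13))*58 = (6 - (18 - 13))*58 = (6 - 1*5)*58 = (6 - 5)*58 = 1*58 = 58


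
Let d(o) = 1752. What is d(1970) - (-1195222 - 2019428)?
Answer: 3216402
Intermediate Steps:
d(1970) - (-1195222 - 2019428) = 1752 - (-1195222 - 2019428) = 1752 - 1*(-3214650) = 1752 + 3214650 = 3216402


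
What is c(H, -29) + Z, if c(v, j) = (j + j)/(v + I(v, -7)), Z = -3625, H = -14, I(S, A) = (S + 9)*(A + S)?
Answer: -329933/91 ≈ -3625.6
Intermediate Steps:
I(S, A) = (9 + S)*(A + S)
c(v, j) = 2*j/(-63 + v² + 3*v) (c(v, j) = (j + j)/(v + (v² + 9*(-7) + 9*v - 7*v)) = (2*j)/(v + (v² - 63 + 9*v - 7*v)) = (2*j)/(v + (-63 + v² + 2*v)) = (2*j)/(-63 + v² + 3*v) = 2*j/(-63 + v² + 3*v))
c(H, -29) + Z = 2*(-29)/(-63 + (-14)² + 3*(-14)) - 3625 = 2*(-29)/(-63 + 196 - 42) - 3625 = 2*(-29)/91 - 3625 = 2*(-29)*(1/91) - 3625 = -58/91 - 3625 = -329933/91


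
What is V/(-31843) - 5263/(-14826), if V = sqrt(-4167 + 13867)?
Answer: 5263/14826 - 10*sqrt(97)/31843 ≈ 0.35189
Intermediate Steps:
V = 10*sqrt(97) (V = sqrt(9700) = 10*sqrt(97) ≈ 98.489)
V/(-31843) - 5263/(-14826) = (10*sqrt(97))/(-31843) - 5263/(-14826) = (10*sqrt(97))*(-1/31843) - 5263*(-1/14826) = -10*sqrt(97)/31843 + 5263/14826 = 5263/14826 - 10*sqrt(97)/31843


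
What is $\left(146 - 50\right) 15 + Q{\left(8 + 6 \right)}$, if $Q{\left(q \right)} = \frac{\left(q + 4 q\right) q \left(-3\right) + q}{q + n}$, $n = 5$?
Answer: $1286$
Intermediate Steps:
$Q{\left(q \right)} = \frac{q - 15 q^{2}}{5 + q}$ ($Q{\left(q \right)} = \frac{\left(q + 4 q\right) q \left(-3\right) + q}{q + 5} = \frac{5 q q \left(-3\right) + q}{5 + q} = \frac{5 q^{2} \left(-3\right) + q}{5 + q} = \frac{- 15 q^{2} + q}{5 + q} = \frac{q - 15 q^{2}}{5 + q}$)
$\left(146 - 50\right) 15 + Q{\left(8 + 6 \right)} = \left(146 - 50\right) 15 + \frac{\left(8 + 6\right) \left(1 - 15 \left(8 + 6\right)\right)}{5 + \left(8 + 6\right)} = \left(146 - 50\right) 15 + \frac{14 \left(1 - 210\right)}{5 + 14} = 96 \cdot 15 + \frac{14 \left(1 - 210\right)}{19} = 1440 + 14 \cdot \frac{1}{19} \left(-209\right) = 1440 - 154 = 1286$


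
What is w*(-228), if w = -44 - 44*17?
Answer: 180576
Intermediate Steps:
w = -792 (w = -44 - 748 = -792)
w*(-228) = -792*(-228) = 180576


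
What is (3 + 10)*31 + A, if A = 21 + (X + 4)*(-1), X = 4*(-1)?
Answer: 424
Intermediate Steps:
X = -4
A = 21 (A = 21 + (-4 + 4)*(-1) = 21 + 0*(-1) = 21 + 0 = 21)
(3 + 10)*31 + A = (3 + 10)*31 + 21 = 13*31 + 21 = 403 + 21 = 424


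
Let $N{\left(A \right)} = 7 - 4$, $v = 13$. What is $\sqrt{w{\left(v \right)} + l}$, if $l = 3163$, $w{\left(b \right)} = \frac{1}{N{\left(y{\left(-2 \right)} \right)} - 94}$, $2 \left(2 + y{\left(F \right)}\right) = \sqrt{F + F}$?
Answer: $\frac{2 \sqrt{6548178}}{91} \approx 56.24$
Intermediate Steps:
$y{\left(F \right)} = -2 + \frac{\sqrt{2} \sqrt{F}}{2}$ ($y{\left(F \right)} = -2 + \frac{\sqrt{F + F}}{2} = -2 + \frac{\sqrt{2 F}}{2} = -2 + \frac{\sqrt{2} \sqrt{F}}{2}$)
$N{\left(A \right)} = 3$
$w{\left(b \right)} = - \frac{1}{91}$ ($w{\left(b \right)} = \frac{1}{3 - 94} = \frac{1}{-91} = - \frac{1}{91}$)
$\sqrt{w{\left(v \right)} + l} = \sqrt{- \frac{1}{91} + 3163} = \sqrt{\frac{287832}{91}} = \frac{2 \sqrt{6548178}}{91}$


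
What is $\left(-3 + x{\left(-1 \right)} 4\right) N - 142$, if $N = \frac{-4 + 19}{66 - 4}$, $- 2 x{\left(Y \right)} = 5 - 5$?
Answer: $- \frac{8849}{62} \approx -142.73$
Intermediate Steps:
$x{\left(Y \right)} = 0$ ($x{\left(Y \right)} = - \frac{5 - 5}{2} = \left(- \frac{1}{2}\right) 0 = 0$)
$N = \frac{15}{62} \approx 0.24194$
$\left(-3 + x{\left(-1 \right)} 4\right) N - 142 = \left(-3 + 0 \cdot 4\right) \frac{15}{62} - 142 = \left(-3 + 0\right) \frac{15}{62} - 142 = \left(-3\right) \frac{15}{62} - 142 = - \frac{45}{62} - 142 = - \frac{8849}{62}$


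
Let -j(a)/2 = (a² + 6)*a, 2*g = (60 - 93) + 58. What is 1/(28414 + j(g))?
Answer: 4/97431 ≈ 4.1055e-5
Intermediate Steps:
g = 25/2 (g = ((60 - 93) + 58)/2 = (-33 + 58)/2 = (½)*25 = 25/2 ≈ 12.500)
j(a) = -2*a*(6 + a²) (j(a) = -2*(a² + 6)*a = -2*(6 + a²)*a = -2*a*(6 + a²))
1/(28414 + j(g)) = 1/(28414 - 2*25/2*(6 + (25/2)²)) = 1/(28414 - 2*25/2*(6 + 625/4)) = 1/(28414 - 2*25/2*649/4) = 1/(28414 - 16225/4) = 1/(97431/4) = 4/97431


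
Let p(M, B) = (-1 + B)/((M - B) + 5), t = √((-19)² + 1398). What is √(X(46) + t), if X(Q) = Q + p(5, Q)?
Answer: √(179 + 4*√1759)/2 ≈ 9.3108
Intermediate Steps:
t = √1759 (t = √(361 + 1398) = √1759 ≈ 41.940)
p(M, B) = (-1 + B)/(5 + M - B)
X(Q) = Q + (-1 + Q)/(10 - Q) (X(Q) = Q + (-1 + Q)/(5 + 5 - Q) = Q + (-1 + Q)/(10 - Q))
√(X(46) + t) = √((-1 + 46 + 46*(10 - 1*46))/(10 - 1*46) + √1759) = √((-1 + 46 + 46*(10 - 46))/(10 - 46) + √1759) = √((-1 + 46 + 46*(-36))/(-36) + √1759) = √(-(-1 + 46 - 1656)/36 + √1759) = √(-1/36*(-1611) + √1759) = √(179/4 + √1759)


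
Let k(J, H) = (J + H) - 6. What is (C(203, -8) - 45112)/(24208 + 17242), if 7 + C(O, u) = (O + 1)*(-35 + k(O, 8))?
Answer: -10439/41450 ≈ -0.25185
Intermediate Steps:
k(J, H) = -6 + H + J (k(J, H) = (H + J) - 6 = -6 + H + J)
C(O, u) = -7 + (1 + O)*(-33 + O) (C(O, u) = -7 + (O + 1)*(-35 + (-6 + 8 + O)) = -7 + (1 + O)*(-35 + (2 + O)) = -7 + (1 + O)*(-33 + O))
(C(203, -8) - 45112)/(24208 + 17242) = ((-40 + 203**2 - 32*203) - 45112)/(24208 + 17242) = ((-40 + 41209 - 6496) - 45112)/41450 = (34673 - 45112)*(1/41450) = -10439*1/41450 = -10439/41450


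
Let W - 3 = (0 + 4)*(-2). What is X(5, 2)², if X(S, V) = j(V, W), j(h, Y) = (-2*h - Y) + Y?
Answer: 16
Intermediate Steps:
W = -5 (W = 3 + (0 + 4)*(-2) = 3 + 4*(-2) = 3 - 8 = -5)
j(h, Y) = -2*h (j(h, Y) = (-Y - 2*h) + Y = -2*h)
X(S, V) = -2*V
X(5, 2)² = (-2*2)² = (-4)² = 16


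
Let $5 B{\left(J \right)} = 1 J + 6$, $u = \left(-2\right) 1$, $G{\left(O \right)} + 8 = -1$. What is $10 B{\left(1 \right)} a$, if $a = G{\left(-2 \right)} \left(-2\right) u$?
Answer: $-504$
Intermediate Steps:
$G{\left(O \right)} = -9$ ($G{\left(O \right)} = -8 - 1 = -9$)
$u = -2$
$B{\left(J \right)} = \frac{6}{5} + \frac{J}{5}$ ($B{\left(J \right)} = \frac{1 J + 6}{5} = \frac{J + 6}{5} = \frac{6 + J}{5} = \frac{6}{5} + \frac{J}{5}$)
$a = -36$ ($a = \left(-9\right) \left(-2\right) \left(-2\right) = 18 \left(-2\right) = -36$)
$10 B{\left(1 \right)} a = 10 \left(\frac{6}{5} + \frac{1}{5} \cdot 1\right) \left(-36\right) = 10 \left(\frac{6}{5} + \frac{1}{5}\right) \left(-36\right) = 10 \cdot \frac{7}{5} \left(-36\right) = 14 \left(-36\right) = -504$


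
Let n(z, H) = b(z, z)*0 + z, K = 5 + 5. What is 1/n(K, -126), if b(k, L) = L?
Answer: ⅒ ≈ 0.10000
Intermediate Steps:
K = 10
n(z, H) = z (n(z, H) = z*0 + z = 0 + z = z)
1/n(K, -126) = 1/10 = ⅒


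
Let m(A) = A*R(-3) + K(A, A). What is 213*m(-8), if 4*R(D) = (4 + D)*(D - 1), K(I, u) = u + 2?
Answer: 426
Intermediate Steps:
K(I, u) = 2 + u
R(D) = (-1 + D)*(4 + D)/4 (R(D) = ((4 + D)*(D - 1))/4 = ((4 + D)*(-1 + D))/4 = ((-1 + D)*(4 + D))/4 = (-1 + D)*(4 + D)/4)
m(A) = 2 (m(A) = A*(-1 + (¼)*(-3)² + (¾)*(-3)) + (2 + A) = A*(-1 + (¼)*9 - 9/4) + (2 + A) = A*(-1 + 9/4 - 9/4) + (2 + A) = A*(-1) + (2 + A) = -A + (2 + A) = 2)
213*m(-8) = 213*2 = 426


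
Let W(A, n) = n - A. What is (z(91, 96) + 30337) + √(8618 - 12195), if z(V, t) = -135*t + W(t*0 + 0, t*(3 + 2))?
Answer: 17857 + 7*I*√73 ≈ 17857.0 + 59.808*I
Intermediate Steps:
z(V, t) = -130*t (z(V, t) = -135*t + (t*(3 + 2) - (t*0 + 0)) = -135*t + (t*5 - (0 + 0)) = -135*t + (5*t - 1*0) = -135*t + (5*t + 0) = -135*t + 5*t = -130*t)
(z(91, 96) + 30337) + √(8618 - 12195) = (-130*96 + 30337) + √(8618 - 12195) = (-12480 + 30337) + √(-3577) = 17857 + 7*I*√73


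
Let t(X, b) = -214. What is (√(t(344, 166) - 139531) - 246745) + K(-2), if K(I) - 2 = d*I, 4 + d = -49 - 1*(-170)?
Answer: -246977 + I*√139745 ≈ -2.4698e+5 + 373.82*I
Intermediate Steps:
d = 117 (d = -4 + (-49 - 1*(-170)) = -4 + (-49 + 170) = -4 + 121 = 117)
K(I) = 2 + 117*I
(√(t(344, 166) - 139531) - 246745) + K(-2) = (√(-214 - 139531) - 246745) + (2 + 117*(-2)) = (√(-139745) - 246745) + (2 - 234) = (I*√139745 - 246745) - 232 = (-246745 + I*√139745) - 232 = -246977 + I*√139745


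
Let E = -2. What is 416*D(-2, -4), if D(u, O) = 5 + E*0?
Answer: 2080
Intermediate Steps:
D(u, O) = 5 (D(u, O) = 5 - 2*0 = 5 + 0 = 5)
416*D(-2, -4) = 416*5 = 2080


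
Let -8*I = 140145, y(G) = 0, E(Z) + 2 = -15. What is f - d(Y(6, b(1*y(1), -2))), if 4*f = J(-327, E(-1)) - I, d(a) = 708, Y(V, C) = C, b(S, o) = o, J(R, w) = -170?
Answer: 116129/32 ≈ 3629.0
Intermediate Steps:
E(Z) = -17 (E(Z) = -2 - 15 = -17)
I = -140145/8 (I = -⅛*140145 = -140145/8 ≈ -17518.)
f = 138785/32 (f = (-170 - 1*(-140145/8))/4 = (-170 + 140145/8)/4 = (¼)*(138785/8) = 138785/32 ≈ 4337.0)
f - d(Y(6, b(1*y(1), -2))) = 138785/32 - 1*708 = 138785/32 - 708 = 116129/32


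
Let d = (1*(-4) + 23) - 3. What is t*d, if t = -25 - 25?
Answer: -800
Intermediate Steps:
d = 16 (d = (-4 + 23) - 3 = 19 - 3 = 16)
t = -50
t*d = -50*16 = -800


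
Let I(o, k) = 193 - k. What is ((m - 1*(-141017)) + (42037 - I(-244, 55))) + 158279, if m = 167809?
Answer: 509004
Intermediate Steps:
((m - 1*(-141017)) + (42037 - I(-244, 55))) + 158279 = ((167809 - 1*(-141017)) + (42037 - (193 - 1*55))) + 158279 = ((167809 + 141017) + (42037 - (193 - 55))) + 158279 = (308826 + (42037 - 1*138)) + 158279 = (308826 + (42037 - 138)) + 158279 = (308826 + 41899) + 158279 = 350725 + 158279 = 509004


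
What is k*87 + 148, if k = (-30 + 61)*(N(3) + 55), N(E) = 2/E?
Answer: 150281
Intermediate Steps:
k = 5177/3 (k = (-30 + 61)*(2/3 + 55) = 31*(2*(1/3) + 55) = 31*(2/3 + 55) = 31*(167/3) = 5177/3 ≈ 1725.7)
k*87 + 148 = (5177/3)*87 + 148 = 150133 + 148 = 150281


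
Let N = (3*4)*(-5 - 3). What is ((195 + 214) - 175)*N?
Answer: -22464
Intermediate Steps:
N = -96 (N = 12*(-8) = -96)
((195 + 214) - 175)*N = ((195 + 214) - 175)*(-96) = (409 - 175)*(-96) = 234*(-96) = -22464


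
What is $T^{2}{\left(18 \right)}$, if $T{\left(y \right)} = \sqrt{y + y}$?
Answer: $36$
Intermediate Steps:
$T{\left(y \right)} = \sqrt{2} \sqrt{y}$ ($T{\left(y \right)} = \sqrt{2 y} = \sqrt{2} \sqrt{y}$)
$T^{2}{\left(18 \right)} = \left(\sqrt{2} \sqrt{18}\right)^{2} = \left(\sqrt{2} \cdot 3 \sqrt{2}\right)^{2} = 6^{2} = 36$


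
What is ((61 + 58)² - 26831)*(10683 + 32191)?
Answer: -543213580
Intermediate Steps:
((61 + 58)² - 26831)*(10683 + 32191) = (119² - 26831)*42874 = (14161 - 26831)*42874 = -12670*42874 = -543213580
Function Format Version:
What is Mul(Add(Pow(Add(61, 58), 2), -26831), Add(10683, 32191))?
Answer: -543213580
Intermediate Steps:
Mul(Add(Pow(Add(61, 58), 2), -26831), Add(10683, 32191)) = Mul(Add(Pow(119, 2), -26831), 42874) = Mul(Add(14161, -26831), 42874) = Mul(-12670, 42874) = -543213580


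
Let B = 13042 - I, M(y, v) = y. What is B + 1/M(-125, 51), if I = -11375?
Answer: 3052124/125 ≈ 24417.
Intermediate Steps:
B = 24417 (B = 13042 - 1*(-11375) = 13042 + 11375 = 24417)
B + 1/M(-125, 51) = 24417 + 1/(-125) = 24417 - 1/125 = 3052124/125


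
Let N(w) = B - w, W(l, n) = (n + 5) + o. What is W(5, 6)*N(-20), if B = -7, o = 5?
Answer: 208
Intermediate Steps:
W(l, n) = 10 + n (W(l, n) = (n + 5) + 5 = (5 + n) + 5 = 10 + n)
N(w) = -7 - w
W(5, 6)*N(-20) = (10 + 6)*(-7 - 1*(-20)) = 16*(-7 + 20) = 16*13 = 208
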